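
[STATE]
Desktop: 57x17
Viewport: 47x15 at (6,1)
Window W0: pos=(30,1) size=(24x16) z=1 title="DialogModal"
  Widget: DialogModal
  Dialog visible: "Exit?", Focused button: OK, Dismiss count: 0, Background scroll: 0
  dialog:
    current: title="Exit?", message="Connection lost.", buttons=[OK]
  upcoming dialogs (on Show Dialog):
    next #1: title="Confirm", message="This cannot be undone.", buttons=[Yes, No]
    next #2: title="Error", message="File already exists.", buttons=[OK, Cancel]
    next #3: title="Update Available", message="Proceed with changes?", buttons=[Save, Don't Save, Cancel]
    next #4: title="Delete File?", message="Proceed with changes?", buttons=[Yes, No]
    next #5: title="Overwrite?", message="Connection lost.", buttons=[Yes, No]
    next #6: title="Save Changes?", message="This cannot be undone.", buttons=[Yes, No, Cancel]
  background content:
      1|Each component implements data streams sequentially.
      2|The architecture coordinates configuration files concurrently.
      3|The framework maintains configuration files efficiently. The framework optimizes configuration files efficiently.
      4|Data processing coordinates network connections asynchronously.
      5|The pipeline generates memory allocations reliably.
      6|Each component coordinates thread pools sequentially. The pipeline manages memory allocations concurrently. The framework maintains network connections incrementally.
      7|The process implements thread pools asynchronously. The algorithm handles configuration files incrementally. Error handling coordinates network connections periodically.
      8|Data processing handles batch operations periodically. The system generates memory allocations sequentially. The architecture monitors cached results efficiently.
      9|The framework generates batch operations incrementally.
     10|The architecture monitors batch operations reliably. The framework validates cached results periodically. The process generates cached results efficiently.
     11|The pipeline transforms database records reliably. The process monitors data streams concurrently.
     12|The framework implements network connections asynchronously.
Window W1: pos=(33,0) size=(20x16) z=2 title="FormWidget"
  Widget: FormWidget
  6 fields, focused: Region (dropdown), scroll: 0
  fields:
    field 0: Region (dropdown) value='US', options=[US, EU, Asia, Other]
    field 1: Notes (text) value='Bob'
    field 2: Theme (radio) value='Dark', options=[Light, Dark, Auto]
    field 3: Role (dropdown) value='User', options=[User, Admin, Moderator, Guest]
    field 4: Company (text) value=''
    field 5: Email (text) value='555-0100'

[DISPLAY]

                        ┏━━┃ FormWidget       ┃
                        ┃ D┠──────────────────┨
                        ┠──┃> Region:     [U▼]┃
                        ┃Ea┃  Notes:      [Bo]┃
                        ┃Th┃  Theme:      ( ) ┃
                        ┃Th┃  Role:       [U▼]┃
                        ┃Da┃  Company:    [  ]┃
                        ┃Th┃  Email:      [55]┃
                        ┃Ea┃                  ┃
                        ┃Th┃                  ┃
                        ┃Da┃                  ┃
                        ┃Th┃                  ┃
                        ┃Th┃                  ┃
                        ┃Th┃                  ┃
                        ┃Th┗━━━━━━━━━━━━━━━━━━┛


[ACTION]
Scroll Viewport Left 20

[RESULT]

                              ┏━━┃ FormWidget  
                              ┃ D┠─────────────
                              ┠──┃> Region:    
                              ┃Ea┃  Notes:     
                              ┃Th┃  Theme:     
                              ┃Th┃  Role:      
                              ┃Da┃  Company:   
                              ┃Th┃  Email:     
                              ┃Ea┃             
                              ┃Th┃             
                              ┃Da┃             
                              ┃Th┃             
                              ┃Th┃             
                              ┃Th┃             
                              ┃Th┗━━━━━━━━━━━━━


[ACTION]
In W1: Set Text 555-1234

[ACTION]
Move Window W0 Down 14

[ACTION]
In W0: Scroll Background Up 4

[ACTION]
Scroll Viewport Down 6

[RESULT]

                              ┃ D┠─────────────
                              ┠──┃> Region:    
                              ┃Ea┃  Notes:     
                              ┃Th┃  Theme:     
                              ┃Th┃  Role:      
                              ┃Da┃  Company:   
                              ┃Th┃  Email:     
                              ┃Ea┃             
                              ┃Th┃             
                              ┃Da┃             
                              ┃Th┃             
                              ┃Th┃             
                              ┃Th┃             
                              ┃Th┗━━━━━━━━━━━━━
                              ┗━━━━━━━━━━━━━━━━


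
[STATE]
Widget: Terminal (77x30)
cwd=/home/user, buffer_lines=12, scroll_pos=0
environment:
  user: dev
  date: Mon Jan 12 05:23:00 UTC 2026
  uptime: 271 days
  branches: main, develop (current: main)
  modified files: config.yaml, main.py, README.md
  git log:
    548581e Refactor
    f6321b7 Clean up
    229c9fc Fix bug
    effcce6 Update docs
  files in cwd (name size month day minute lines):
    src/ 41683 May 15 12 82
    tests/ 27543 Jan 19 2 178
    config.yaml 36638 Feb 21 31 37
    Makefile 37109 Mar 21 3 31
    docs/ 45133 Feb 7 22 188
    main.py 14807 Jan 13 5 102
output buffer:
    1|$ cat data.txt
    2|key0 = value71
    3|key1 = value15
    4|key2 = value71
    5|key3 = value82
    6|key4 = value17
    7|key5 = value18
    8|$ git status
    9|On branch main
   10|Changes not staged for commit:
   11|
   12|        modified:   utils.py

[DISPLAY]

$ cat data.txt                                                               
key0 = value71                                                               
key1 = value15                                                               
key2 = value71                                                               
key3 = value82                                                               
key4 = value17                                                               
key5 = value18                                                               
$ git status                                                                 
On branch main                                                               
Changes not staged for commit:                                               
                                                                             
        modified:   utils.py                                                 
$ █                                                                          
                                                                             
                                                                             
                                                                             
                                                                             
                                                                             
                                                                             
                                                                             
                                                                             
                                                                             
                                                                             
                                                                             
                                                                             
                                                                             
                                                                             
                                                                             
                                                                             
                                                                             


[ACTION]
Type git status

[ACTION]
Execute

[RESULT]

$ cat data.txt                                                               
key0 = value71                                                               
key1 = value15                                                               
key2 = value71                                                               
key3 = value82                                                               
key4 = value17                                                               
key5 = value18                                                               
$ git status                                                                 
On branch main                                                               
Changes not staged for commit:                                               
                                                                             
        modified:   utils.py                                                 
$ git status                                                                 
On branch main                                                               
Changes not staged for commit:                                               
                                                                             
        modified:   config.yaml                                              
        modified:   main.py                                                  
        modified:   README.md                                                
$ █                                                                          
                                                                             
                                                                             
                                                                             
                                                                             
                                                                             
                                                                             
                                                                             
                                                                             
                                                                             
                                                                             


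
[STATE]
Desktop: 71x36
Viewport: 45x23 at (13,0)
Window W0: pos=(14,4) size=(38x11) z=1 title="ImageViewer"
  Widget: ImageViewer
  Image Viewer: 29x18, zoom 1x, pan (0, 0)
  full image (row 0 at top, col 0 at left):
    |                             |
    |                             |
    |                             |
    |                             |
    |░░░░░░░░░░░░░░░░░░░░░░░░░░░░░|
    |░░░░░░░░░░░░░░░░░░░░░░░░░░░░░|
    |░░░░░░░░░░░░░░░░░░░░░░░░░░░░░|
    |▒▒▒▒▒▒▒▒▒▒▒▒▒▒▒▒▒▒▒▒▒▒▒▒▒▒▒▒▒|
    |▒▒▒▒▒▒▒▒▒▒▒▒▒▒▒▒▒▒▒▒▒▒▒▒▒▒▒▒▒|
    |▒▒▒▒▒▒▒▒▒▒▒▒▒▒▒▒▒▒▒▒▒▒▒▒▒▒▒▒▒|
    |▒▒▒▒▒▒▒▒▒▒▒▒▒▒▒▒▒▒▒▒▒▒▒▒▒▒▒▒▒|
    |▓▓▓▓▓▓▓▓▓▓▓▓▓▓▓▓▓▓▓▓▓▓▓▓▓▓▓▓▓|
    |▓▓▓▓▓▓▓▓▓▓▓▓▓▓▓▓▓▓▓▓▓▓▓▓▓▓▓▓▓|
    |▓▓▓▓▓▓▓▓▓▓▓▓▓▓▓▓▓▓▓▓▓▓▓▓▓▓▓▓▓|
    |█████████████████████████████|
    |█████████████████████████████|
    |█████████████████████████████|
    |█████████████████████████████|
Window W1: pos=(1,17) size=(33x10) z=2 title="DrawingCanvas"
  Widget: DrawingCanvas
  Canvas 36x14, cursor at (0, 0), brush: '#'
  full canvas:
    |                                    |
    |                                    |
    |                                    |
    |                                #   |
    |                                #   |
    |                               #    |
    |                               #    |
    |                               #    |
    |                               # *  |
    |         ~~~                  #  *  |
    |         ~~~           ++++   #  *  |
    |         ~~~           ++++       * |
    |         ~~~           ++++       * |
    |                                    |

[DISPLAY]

                                             
                                             
                                             
                                             
 ┏━━━━━━━━━━━━━━━━━━━━━━━━━━━━━━━━━━━━┓      
 ┃ ImageViewer                        ┃      
 ┠────────────────────────────────────┨      
 ┃                                    ┃      
 ┃                                    ┃      
 ┃                                    ┃      
 ┃                                    ┃      
 ┃░░░░░░░░░░░░░░░░░░░░░░░░░░░░░       ┃      
 ┃░░░░░░░░░░░░░░░░░░░░░░░░░░░░░       ┃      
 ┃░░░░░░░░░░░░░░░░░░░░░░░░░░░░░       ┃      
 ┗━━━━━━━━━━━━━━━━━━━━━━━━━━━━━━━━━━━━┛      
                                             
                                             
━━━━━━━━━━━━━━━━━━━━┓                        
vas                 ┃                        
────────────────────┨                        
                    ┃                        
                    ┃                        
                    ┃                        


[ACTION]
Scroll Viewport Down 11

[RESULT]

 ┃░░░░░░░░░░░░░░░░░░░░░░░░░░░░░       ┃      
 ┃░░░░░░░░░░░░░░░░░░░░░░░░░░░░░       ┃      
 ┃░░░░░░░░░░░░░░░░░░░░░░░░░░░░░       ┃      
 ┗━━━━━━━━━━━━━━━━━━━━━━━━━━━━━━━━━━━━┛      
                                             
                                             
━━━━━━━━━━━━━━━━━━━━┓                        
vas                 ┃                        
────────────────────┨                        
                    ┃                        
                    ┃                        
                    ┃                        
                    ┃                        
                    ┃                        
                    ┃                        
━━━━━━━━━━━━━━━━━━━━┛                        
                                             
                                             
                                             
                                             
                                             
                                             
                                             


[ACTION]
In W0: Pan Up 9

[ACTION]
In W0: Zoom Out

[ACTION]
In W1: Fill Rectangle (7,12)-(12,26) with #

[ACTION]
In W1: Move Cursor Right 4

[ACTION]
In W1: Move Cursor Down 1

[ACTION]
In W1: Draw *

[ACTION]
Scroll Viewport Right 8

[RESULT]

░░░░░░░░░░░░░░░░░░░░░░░       ┃              
░░░░░░░░░░░░░░░░░░░░░░░       ┃              
░░░░░░░░░░░░░░░░░░░░░░░       ┃              
━━━━━━━━━━━━━━━━━━━━━━━━━━━━━━┛              
                                             
                                             
━━━━━━━━━━━━┓                                
            ┃                                
────────────┨                                
            ┃                                
            ┃                                
            ┃                                
            ┃                                
            ┃                                
            ┃                                
━━━━━━━━━━━━┛                                
                                             
                                             
                                             
                                             
                                             
                                             
                                             


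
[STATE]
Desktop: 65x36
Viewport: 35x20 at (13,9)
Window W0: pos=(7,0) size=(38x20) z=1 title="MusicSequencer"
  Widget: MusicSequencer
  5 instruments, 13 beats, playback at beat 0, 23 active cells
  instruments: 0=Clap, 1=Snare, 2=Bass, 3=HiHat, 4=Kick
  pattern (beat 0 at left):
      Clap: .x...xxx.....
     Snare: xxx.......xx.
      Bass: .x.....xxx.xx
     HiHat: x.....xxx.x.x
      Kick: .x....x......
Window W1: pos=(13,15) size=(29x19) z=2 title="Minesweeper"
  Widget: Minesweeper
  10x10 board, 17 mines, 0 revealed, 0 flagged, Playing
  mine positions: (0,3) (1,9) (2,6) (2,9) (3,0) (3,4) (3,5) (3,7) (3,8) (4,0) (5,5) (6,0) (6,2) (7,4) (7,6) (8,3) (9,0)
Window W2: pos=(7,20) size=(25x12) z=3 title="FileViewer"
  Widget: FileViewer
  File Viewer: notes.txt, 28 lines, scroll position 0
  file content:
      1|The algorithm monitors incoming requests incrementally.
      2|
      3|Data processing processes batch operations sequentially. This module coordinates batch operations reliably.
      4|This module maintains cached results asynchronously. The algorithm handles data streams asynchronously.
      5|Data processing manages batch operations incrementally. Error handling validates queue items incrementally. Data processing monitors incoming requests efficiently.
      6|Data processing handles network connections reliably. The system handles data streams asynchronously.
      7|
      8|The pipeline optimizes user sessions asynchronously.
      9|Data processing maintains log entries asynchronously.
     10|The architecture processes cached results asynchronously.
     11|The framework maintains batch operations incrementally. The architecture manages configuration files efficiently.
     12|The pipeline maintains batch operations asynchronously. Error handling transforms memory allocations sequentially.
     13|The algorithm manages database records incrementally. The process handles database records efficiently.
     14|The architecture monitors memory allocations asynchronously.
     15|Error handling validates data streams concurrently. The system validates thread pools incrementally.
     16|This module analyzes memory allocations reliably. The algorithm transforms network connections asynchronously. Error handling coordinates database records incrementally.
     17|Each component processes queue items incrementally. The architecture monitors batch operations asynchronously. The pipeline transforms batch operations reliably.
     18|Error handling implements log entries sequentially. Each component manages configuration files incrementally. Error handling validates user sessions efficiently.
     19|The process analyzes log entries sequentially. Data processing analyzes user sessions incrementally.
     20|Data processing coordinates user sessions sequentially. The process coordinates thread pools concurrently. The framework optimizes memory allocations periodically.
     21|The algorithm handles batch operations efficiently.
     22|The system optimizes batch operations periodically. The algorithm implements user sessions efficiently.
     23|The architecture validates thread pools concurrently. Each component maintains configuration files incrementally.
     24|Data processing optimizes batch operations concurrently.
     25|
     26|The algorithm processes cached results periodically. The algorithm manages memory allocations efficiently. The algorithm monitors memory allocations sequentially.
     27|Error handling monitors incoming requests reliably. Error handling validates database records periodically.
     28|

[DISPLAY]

                               ┃   
                               ┃   
                               ┃   
                               ┃   
                               ┃   
                               ┃   
┏━━━━━━━━━━━━━━━━━━━━━━━━━━━┓  ┃   
┃ Minesweeper               ┃  ┃   
┠───────────────────────────┨  ┃   
┃■■■■■■■■■■                 ┃  ┃   
┃■■■■■■■■■■                 ┃━━┛   
━━━━━━━━━━━━━━━━━━┓         ┃      
Viewer            ┃         ┃      
──────────────────┨         ┃      
lgorithm monitors▲┃         ┃      
                 █┃         ┃      
processing proces░┃         ┃      
module maintains ░┃         ┃      
processing manage░┃         ┃      
processing handle░┃         ┃      


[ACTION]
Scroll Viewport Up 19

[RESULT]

━━━━━━━━━━━━━━━━━━━━━━━━━━━━━━━┓   
cSequencer                     ┃   
───────────────────────────────┨   
 ▼123456789012                 ┃   
p·█···███·····                 ┃   
e███·······██·                 ┃   
s·█·····███·██                 ┃   
t█·····███·█·█                 ┃   
k·█····█······                 ┃   
                               ┃   
                               ┃   
                               ┃   
                               ┃   
                               ┃   
                               ┃   
┏━━━━━━━━━━━━━━━━━━━━━━━━━━━┓  ┃   
┃ Minesweeper               ┃  ┃   
┠───────────────────────────┨  ┃   
┃■■■■■■■■■■                 ┃  ┃   
┃■■■■■■■■■■                 ┃━━┛   


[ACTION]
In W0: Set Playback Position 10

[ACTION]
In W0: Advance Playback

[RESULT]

━━━━━━━━━━━━━━━━━━━━━━━━━━━━━━━┓   
cSequencer                     ┃   
───────────────────────────────┨   
 01234567890▼2                 ┃   
p·█···███·····                 ┃   
e███·······██·                 ┃   
s·█·····███·██                 ┃   
t█·····███·█·█                 ┃   
k·█····█······                 ┃   
                               ┃   
                               ┃   
                               ┃   
                               ┃   
                               ┃   
                               ┃   
┏━━━━━━━━━━━━━━━━━━━━━━━━━━━┓  ┃   
┃ Minesweeper               ┃  ┃   
┠───────────────────────────┨  ┃   
┃■■■■■■■■■■                 ┃  ┃   
┃■■■■■■■■■■                 ┃━━┛   


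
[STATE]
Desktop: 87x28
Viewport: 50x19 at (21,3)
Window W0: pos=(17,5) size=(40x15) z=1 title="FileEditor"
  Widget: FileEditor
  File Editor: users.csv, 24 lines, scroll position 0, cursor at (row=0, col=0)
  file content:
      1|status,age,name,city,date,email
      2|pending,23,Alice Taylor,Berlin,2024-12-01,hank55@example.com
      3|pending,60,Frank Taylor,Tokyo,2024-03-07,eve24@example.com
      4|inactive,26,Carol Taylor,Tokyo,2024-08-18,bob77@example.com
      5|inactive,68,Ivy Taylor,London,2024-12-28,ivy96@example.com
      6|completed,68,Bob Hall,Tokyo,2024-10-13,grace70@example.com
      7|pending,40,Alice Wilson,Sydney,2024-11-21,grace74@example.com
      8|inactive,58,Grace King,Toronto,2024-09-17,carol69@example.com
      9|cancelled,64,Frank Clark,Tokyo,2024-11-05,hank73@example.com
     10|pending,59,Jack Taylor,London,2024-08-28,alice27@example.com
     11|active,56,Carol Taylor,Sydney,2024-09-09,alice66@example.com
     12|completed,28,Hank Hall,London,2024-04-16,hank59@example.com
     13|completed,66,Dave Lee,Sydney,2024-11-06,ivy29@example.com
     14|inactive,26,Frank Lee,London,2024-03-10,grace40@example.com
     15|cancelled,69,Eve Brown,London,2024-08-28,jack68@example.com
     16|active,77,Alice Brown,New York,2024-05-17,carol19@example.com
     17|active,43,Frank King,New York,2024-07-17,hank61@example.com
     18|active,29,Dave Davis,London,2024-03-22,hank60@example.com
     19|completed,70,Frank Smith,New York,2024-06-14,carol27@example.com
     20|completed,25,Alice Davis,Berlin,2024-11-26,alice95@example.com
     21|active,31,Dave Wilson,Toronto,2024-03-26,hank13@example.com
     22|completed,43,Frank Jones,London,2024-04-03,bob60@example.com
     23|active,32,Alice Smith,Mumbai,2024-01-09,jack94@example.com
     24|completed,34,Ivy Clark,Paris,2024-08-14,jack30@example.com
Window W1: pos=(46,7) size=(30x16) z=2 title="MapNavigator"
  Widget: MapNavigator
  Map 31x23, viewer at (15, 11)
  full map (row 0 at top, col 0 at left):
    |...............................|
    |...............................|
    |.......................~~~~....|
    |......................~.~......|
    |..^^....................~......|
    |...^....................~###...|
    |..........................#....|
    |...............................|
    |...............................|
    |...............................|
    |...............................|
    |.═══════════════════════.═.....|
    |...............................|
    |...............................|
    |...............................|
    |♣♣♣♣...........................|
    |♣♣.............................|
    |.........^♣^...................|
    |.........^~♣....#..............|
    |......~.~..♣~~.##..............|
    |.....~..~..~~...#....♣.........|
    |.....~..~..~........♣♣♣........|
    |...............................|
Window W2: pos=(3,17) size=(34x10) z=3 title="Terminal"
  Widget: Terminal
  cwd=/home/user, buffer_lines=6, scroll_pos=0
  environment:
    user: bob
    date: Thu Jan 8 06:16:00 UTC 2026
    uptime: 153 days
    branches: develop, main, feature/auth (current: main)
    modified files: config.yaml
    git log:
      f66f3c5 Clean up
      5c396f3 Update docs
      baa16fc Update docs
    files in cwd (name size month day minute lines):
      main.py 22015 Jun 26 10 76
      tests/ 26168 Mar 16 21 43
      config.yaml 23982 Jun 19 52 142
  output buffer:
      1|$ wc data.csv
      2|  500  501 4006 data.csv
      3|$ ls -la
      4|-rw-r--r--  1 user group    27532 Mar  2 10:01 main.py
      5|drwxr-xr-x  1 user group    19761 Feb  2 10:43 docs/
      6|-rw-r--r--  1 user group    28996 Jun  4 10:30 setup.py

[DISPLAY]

                                                  
                                                  
━━━━━━━━━━━━━━━━━━━━━━━━━━━━━━━━━━━┓              
leEditor                           ┃              
─────────────────────────┏━━━━━━━━━━━━━━━━━━━━━━━━
tus,age,name,city,date,em┃ MapNavigator           
ding,23,Alice Taylor,Berl┠────────────────────────
ding,60,Frank Taylor,Toky┃..^....................~
ctive,26,Carol Taylor,Tok┃........................
ctive,68,Ivy Taylor,Londo┃........................
pleted,68,Bob Hall,Tokyo,┃........................
ding,40,Alice Wilson,Sydn┃........................
ctive,58,Grace King,Toron┃........................
celled,64,Frank Clark,Tok┃══════════════@════════.
━━━━━━━━━━━━━━━┓lor,Londo┃........................
               ┃lor,Sydne┃........................
───────────────┨━━━━━━━━━┃........................
               ┃         ┃♣♣♣.....................
ata.csv        ┃         ┃♣.......................


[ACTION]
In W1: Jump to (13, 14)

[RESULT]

                                                  
                                                  
━━━━━━━━━━━━━━━━━━━━━━━━━━━━━━━━━━━┓              
leEditor                           ┃              
─────────────────────────┏━━━━━━━━━━━━━━━━━━━━━━━━
tus,age,name,city,date,em┃ MapNavigator           
ding,23,Alice Taylor,Berl┠────────────────────────
ding,60,Frank Taylor,Toky┃ .......................
ctive,26,Carol Taylor,Tok┃ .......................
ctive,68,Ivy Taylor,Londo┃ .......................
pleted,68,Bob Hall,Tokyo,┃ .══════════════════════
ding,40,Alice Wilson,Sydn┃ .......................
ctive,58,Grace King,Toron┃ .......................
celled,64,Frank Clark,Tok┃ .............@.........
━━━━━━━━━━━━━━━┓lor,Londo┃ ♣♣♣♣...................
               ┃lor,Sydne┃ ♣♣.....................
───────────────┨━━━━━━━━━┃ .........^♣^...........
               ┃         ┃ .........^~♣....#......
ata.csv        ┃         ┃ ......~.~..♣~~.##......


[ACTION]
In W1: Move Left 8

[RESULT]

                                                  
                                                  
━━━━━━━━━━━━━━━━━━━━━━━━━━━━━━━━━━━┓              
leEditor                           ┃              
─────────────────────────┏━━━━━━━━━━━━━━━━━━━━━━━━
tus,age,name,city,date,em┃ MapNavigator           
ding,23,Alice Taylor,Berl┠────────────────────────
ding,60,Frank Taylor,Toky┃         ...............
ctive,26,Carol Taylor,Tok┃         ...............
ctive,68,Ivy Taylor,Londo┃         ...............
pleted,68,Bob Hall,Tokyo,┃         .══════════════
ding,40,Alice Wilson,Sydn┃         ...............
ctive,58,Grace King,Toron┃         ...............
celled,64,Frank Clark,Tok┃         .....@.........
━━━━━━━━━━━━━━━┓lor,Londo┃         ♣♣♣♣...........
               ┃lor,Sydne┃         ♣♣.............
───────────────┨━━━━━━━━━┃         .........^♣^...
               ┃         ┃         .........^~♣...
ata.csv        ┃         ┃         ......~.~..♣~~.


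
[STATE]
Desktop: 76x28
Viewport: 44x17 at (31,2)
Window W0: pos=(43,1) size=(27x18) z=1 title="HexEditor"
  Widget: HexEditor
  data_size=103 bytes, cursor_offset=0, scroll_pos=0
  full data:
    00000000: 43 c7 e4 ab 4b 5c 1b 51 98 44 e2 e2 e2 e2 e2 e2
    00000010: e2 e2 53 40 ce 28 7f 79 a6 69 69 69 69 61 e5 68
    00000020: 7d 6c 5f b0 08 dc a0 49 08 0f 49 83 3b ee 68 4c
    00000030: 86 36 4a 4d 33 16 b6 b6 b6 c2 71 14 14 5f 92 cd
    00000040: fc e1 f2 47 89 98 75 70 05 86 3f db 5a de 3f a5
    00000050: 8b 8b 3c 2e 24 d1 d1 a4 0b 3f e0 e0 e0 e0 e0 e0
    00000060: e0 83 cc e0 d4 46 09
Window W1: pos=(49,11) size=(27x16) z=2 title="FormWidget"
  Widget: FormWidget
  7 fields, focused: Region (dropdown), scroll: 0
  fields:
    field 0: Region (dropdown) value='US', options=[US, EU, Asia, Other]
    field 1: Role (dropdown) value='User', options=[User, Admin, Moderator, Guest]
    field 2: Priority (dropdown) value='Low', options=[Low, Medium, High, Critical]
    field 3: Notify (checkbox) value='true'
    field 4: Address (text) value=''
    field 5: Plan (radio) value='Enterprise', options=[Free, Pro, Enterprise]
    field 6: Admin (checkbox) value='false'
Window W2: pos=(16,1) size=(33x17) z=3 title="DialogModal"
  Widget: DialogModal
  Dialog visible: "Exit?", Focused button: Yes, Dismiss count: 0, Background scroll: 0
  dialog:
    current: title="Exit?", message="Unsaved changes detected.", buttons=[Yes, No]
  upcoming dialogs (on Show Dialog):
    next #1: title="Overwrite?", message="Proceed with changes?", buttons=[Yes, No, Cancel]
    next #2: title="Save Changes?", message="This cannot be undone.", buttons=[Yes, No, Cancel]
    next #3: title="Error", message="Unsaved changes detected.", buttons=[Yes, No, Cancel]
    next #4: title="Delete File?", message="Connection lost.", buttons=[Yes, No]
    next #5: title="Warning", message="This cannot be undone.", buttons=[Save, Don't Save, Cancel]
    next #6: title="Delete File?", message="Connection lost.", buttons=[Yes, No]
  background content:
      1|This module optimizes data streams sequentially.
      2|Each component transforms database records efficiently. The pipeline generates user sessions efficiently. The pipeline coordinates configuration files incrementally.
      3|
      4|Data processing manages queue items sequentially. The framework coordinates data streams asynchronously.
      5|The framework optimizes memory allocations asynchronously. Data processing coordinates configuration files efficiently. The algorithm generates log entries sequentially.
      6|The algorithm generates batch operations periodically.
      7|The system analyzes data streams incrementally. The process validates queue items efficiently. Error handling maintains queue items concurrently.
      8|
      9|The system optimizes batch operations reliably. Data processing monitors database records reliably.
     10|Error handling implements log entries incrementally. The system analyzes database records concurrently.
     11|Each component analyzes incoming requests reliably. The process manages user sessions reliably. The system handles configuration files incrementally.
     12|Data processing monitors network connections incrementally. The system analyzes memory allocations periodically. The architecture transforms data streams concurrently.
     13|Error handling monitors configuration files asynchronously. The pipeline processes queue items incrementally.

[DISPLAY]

                 ┃ditor               ┃     
─────────────────┨────────────────────┨     
timizes data stre┃000  43 c7 e4 ab 4b ┃     
 transforms datab┃010  e2 e2 53 40 ce ┃     
                 ┃020  7d 6c 5f b0 08 ┃     
g manages queue i┃030  86 36 4a 4d 33 ┃     
──────────────┐y ┃040  fc e1 f2 47 89 ┃     
xit?          │ o┃050  8b 8b 3c 2e 24 ┃     
nges detected.│am┃060  e0 83 cc e0 d4 ┃     
s]  No        │  ┃┏━━━━━━━━━━━━━━━━━━━━━━━━━
──────────────┘er┃┃ FormWidget              
 implements log e┃┠─────────────────────────
 analyzes incomin┃┃> Region:     [US      ▼]
g monitors networ┃┃  Role:       [User    ▼]
 monitors configu┃┃  Priority:   [Low     ▼]
━━━━━━━━━━━━━━━━━┛┃  Notify:     [x]        
            ┗━━━━━┃  Address:    [         ]


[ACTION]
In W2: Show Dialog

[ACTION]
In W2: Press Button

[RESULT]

                 ┃ditor               ┃     
─────────────────┨────────────────────┨     
timizes data stre┃000  43 c7 e4 ab 4b ┃     
 transforms datab┃010  e2 e2 53 40 ce ┃     
                 ┃020  7d 6c 5f b0 08 ┃     
g manages queue i┃030  86 36 4a 4d 33 ┃     
optimizes memory ┃040  fc e1 f2 47 89 ┃     
generates batch o┃050  8b 8b 3c 2e 24 ┃     
lyzes data stream┃060  e0 83 cc e0 d4 ┃     
                 ┃┏━━━━━━━━━━━━━━━━━━━━━━━━━
imizes batch oper┃┃ FormWidget              
 implements log e┃┠─────────────────────────
 analyzes incomin┃┃> Region:     [US      ▼]
g monitors networ┃┃  Role:       [User    ▼]
 monitors configu┃┃  Priority:   [Low     ▼]
━━━━━━━━━━━━━━━━━┛┃  Notify:     [x]        
            ┗━━━━━┃  Address:    [         ]


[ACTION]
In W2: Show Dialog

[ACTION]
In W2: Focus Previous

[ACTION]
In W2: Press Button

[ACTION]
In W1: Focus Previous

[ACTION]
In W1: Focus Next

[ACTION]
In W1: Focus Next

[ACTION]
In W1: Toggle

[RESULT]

                 ┃ditor               ┃     
─────────────────┨────────────────────┨     
timizes data stre┃000  43 c7 e4 ab 4b ┃     
 transforms datab┃010  e2 e2 53 40 ce ┃     
                 ┃020  7d 6c 5f b0 08 ┃     
g manages queue i┃030  86 36 4a 4d 33 ┃     
optimizes memory ┃040  fc e1 f2 47 89 ┃     
generates batch o┃050  8b 8b 3c 2e 24 ┃     
lyzes data stream┃060  e0 83 cc e0 d4 ┃     
                 ┃┏━━━━━━━━━━━━━━━━━━━━━━━━━
imizes batch oper┃┃ FormWidget              
 implements log e┃┠─────────────────────────
 analyzes incomin┃┃  Region:     [US      ▼]
g monitors networ┃┃> Role:       [User    ▼]
 monitors configu┃┃  Priority:   [Low     ▼]
━━━━━━━━━━━━━━━━━┛┃  Notify:     [x]        
            ┗━━━━━┃  Address:    [         ]


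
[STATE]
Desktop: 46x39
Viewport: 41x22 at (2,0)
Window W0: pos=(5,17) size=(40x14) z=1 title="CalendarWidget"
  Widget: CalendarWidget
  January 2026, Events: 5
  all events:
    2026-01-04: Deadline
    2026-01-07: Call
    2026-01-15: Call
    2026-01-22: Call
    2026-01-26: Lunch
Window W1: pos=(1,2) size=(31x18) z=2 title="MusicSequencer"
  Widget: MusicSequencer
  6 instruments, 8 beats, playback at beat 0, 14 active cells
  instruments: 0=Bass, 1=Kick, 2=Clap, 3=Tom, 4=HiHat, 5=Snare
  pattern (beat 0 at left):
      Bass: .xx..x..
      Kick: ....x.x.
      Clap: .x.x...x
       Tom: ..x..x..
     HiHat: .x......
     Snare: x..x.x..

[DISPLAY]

                                         
                                         
━━━━━━━━━━━━━━━━━━━━━━━━━━━━━┓           
 MusicSequencer              ┃           
─────────────────────────────┨           
      ▼1234567               ┃           
  Bass·██··█··               ┃           
  Kick····█·█·               ┃           
  Clap·█·█···█               ┃           
   Tom··█··█··               ┃           
 HiHat·█······               ┃           
 Snare█··█·█··               ┃           
                             ┃           
                             ┃           
                             ┃           
                             ┃           
                             ┃           
                             ┃━━━━━━━━━━━
                             ┃           
━━━━━━━━━━━━━━━━━━━━━━━━━━━━━┛───────────
   ┃             January 2026            
   ┃Mo Tu We Th Fr Sa Su                 


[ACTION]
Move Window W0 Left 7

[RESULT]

                                         
                                         
━━━━━━━━━━━━━━━━━━━━━━━━━━━━━┓           
 MusicSequencer              ┃           
─────────────────────────────┨           
      ▼1234567               ┃           
  Bass·██··█··               ┃           
  Kick····█·█·               ┃           
  Clap·█·█···█               ┃           
   Tom··█··█··               ┃           
 HiHat·█······               ┃           
 Snare█··█·█··               ┃           
                             ┃           
                             ┃           
                             ┃           
                             ┃           
                             ┃           
                             ┃━━━━━━━┓   
                             ┃       ┃   
━━━━━━━━━━━━━━━━━━━━━━━━━━━━━┛───────┨   
            January 2026             ┃   
o Tu We Th Fr Sa Su                  ┃   


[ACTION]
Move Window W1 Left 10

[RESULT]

                                         
                                         
━━━━━━━━━━━━━━━━━━━━━━━━━━━━┓            
MusicSequencer              ┃            
────────────────────────────┨            
     ▼1234567               ┃            
 Bass·██··█··               ┃            
 Kick····█·█·               ┃            
 Clap·█·█···█               ┃            
  Tom··█··█··               ┃            
HiHat·█······               ┃            
Snare█··█·█··               ┃            
                            ┃            
                            ┃            
                            ┃            
                            ┃            
                            ┃            
                            ┃━━━━━━━━┓   
                            ┃        ┃   
━━━━━━━━━━━━━━━━━━━━━━━━━━━━┛────────┨   
            January 2026             ┃   
o Tu We Th Fr Sa Su                  ┃   


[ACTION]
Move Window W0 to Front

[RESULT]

                                         
                                         
━━━━━━━━━━━━━━━━━━━━━━━━━━━━┓            
MusicSequencer              ┃            
────────────────────────────┨            
     ▼1234567               ┃            
 Bass·██··█··               ┃            
 Kick····█·█·               ┃            
 Clap·█·█···█               ┃            
  Tom··█··█··               ┃            
HiHat·█······               ┃            
Snare█··█·█··               ┃            
                            ┃            
                            ┃            
                            ┃            
                            ┃            
                            ┃            
━━━━━━━━━━━━━━━━━━━━━━━━━━━━━━━━━━━━━┓   
CalendarWidget                       ┃   
─────────────────────────────────────┨   
            January 2026             ┃   
o Tu We Th Fr Sa Su                  ┃   


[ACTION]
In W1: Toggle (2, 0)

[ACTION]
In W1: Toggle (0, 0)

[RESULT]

                                         
                                         
━━━━━━━━━━━━━━━━━━━━━━━━━━━━┓            
MusicSequencer              ┃            
────────────────────────────┨            
     ▼1234567               ┃            
 Bass███··█··               ┃            
 Kick····█·█·               ┃            
 Clap██·█···█               ┃            
  Tom··█··█··               ┃            
HiHat·█······               ┃            
Snare█··█·█··               ┃            
                            ┃            
                            ┃            
                            ┃            
                            ┃            
                            ┃            
━━━━━━━━━━━━━━━━━━━━━━━━━━━━━━━━━━━━━┓   
CalendarWidget                       ┃   
─────────────────────────────────────┨   
            January 2026             ┃   
o Tu We Th Fr Sa Su                  ┃   
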